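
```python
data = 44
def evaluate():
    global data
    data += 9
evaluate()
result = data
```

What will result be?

Step 1: data = 44 globally.
Step 2: evaluate() modifies global data: data += 9 = 53.
Step 3: result = 53

The answer is 53.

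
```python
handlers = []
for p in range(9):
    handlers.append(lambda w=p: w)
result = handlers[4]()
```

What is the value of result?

Step 1: Default argument w=p captures p's value at each iteration.
Step 2: handlers[4] captured w = 4 when p was 4.
Step 3: result = 4

The answer is 4.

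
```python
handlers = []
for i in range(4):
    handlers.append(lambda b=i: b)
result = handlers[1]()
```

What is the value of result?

Step 1: Default argument b=i captures i's value at each iteration.
Step 2: handlers[1] captured b = 1 when i was 1.
Step 3: result = 1

The answer is 1.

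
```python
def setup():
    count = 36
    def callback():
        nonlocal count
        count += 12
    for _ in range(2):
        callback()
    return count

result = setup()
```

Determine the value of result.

Step 1: count = 36.
Step 2: callback() is called 2 times in a loop, each adding 12 via nonlocal.
Step 3: count = 36 + 12 * 2 = 60

The answer is 60.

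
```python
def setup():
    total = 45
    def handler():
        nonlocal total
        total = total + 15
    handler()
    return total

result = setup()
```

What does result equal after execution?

Step 1: setup() sets total = 45.
Step 2: handler() uses nonlocal to modify total in setup's scope: total = 45 + 15 = 60.
Step 3: setup() returns the modified total = 60

The answer is 60.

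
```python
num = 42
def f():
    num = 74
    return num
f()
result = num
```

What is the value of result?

Step 1: num = 42 globally.
Step 2: f() creates a LOCAL num = 74 (no global keyword!).
Step 3: The global num is unchanged. result = 42

The answer is 42.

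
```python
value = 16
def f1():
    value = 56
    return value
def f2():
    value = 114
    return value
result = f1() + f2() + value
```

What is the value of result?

Step 1: Each function shadows global value with its own local.
Step 2: f1() returns 56, f2() returns 114.
Step 3: Global value = 16 is unchanged. result = 56 + 114 + 16 = 186

The answer is 186.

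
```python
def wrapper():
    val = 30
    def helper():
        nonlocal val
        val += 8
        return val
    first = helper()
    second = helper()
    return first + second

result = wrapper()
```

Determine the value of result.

Step 1: val starts at 30.
Step 2: First call: val = 30 + 8 = 38, returns 38.
Step 3: Second call: val = 38 + 8 = 46, returns 46.
Step 4: result = 38 + 46 = 84

The answer is 84.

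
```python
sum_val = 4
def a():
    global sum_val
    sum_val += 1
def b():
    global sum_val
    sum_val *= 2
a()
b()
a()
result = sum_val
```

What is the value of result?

Step 1: sum_val = 4.
Step 2: a(): sum_val = 4 + 1 = 5.
Step 3: b(): sum_val = 5 * 2 = 10.
Step 4: a(): sum_val = 10 + 1 = 11

The answer is 11.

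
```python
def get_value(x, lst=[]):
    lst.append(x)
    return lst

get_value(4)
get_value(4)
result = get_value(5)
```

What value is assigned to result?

Step 1: Mutable default argument gotcha! The list [] is created once.
Step 2: Each call appends to the SAME list: [4], [4, 4], [4, 4, 5].
Step 3: result = [4, 4, 5]

The answer is [4, 4, 5].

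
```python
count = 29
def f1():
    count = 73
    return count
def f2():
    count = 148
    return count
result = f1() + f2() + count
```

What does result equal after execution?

Step 1: Each function shadows global count with its own local.
Step 2: f1() returns 73, f2() returns 148.
Step 3: Global count = 29 is unchanged. result = 73 + 148 + 29 = 250

The answer is 250.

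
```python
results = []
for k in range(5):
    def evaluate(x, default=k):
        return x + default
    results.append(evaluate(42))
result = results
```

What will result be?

Step 1: Default argument default=k is evaluated at function definition time.
Step 2: Each iteration creates evaluate with default = current k value.
Step 3: evaluate(42) returns 42 + default. results = [42, 43, 44, 45, 46]

The answer is [42, 43, 44, 45, 46].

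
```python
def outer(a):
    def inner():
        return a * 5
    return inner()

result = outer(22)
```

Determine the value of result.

Step 1: outer(22) binds parameter a = 22.
Step 2: inner() accesses a = 22 from enclosing scope.
Step 3: result = 22 * 5 = 110

The answer is 110.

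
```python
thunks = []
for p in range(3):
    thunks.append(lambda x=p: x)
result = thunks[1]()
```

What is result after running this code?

Step 1: Default argument x=p captures p's value at each iteration.
Step 2: thunks[1] captured x = 1 when p was 1.
Step 3: result = 1

The answer is 1.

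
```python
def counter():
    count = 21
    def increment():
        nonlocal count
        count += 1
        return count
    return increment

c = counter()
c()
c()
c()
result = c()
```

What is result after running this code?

Step 1: counter() creates closure with count = 21.
Step 2: Each c() call increments count via nonlocal. After 4 calls: 21 + 4 = 25.
Step 3: result = 25

The answer is 25.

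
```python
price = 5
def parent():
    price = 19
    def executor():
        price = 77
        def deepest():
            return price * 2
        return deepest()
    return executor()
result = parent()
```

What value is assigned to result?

Step 1: deepest() looks up price through LEGB: not local, finds price = 77 in enclosing executor().
Step 2: Returns 77 * 2 = 154.
Step 3: result = 154

The answer is 154.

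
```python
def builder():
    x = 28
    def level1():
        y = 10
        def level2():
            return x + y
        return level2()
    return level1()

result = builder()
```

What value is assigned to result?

Step 1: x = 28 in builder. y = 10 in level1.
Step 2: level2() reads x = 28 and y = 10 from enclosing scopes.
Step 3: result = 28 + 10 = 38

The answer is 38.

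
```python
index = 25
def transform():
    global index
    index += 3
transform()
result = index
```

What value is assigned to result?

Step 1: index = 25 globally.
Step 2: transform() modifies global index: index += 3 = 28.
Step 3: result = 28

The answer is 28.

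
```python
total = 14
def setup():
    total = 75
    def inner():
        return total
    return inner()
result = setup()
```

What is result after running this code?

Step 1: total = 14 globally, but setup() defines total = 75 locally.
Step 2: inner() looks up total. Not in local scope, so checks enclosing scope (setup) and finds total = 75.
Step 3: result = 75

The answer is 75.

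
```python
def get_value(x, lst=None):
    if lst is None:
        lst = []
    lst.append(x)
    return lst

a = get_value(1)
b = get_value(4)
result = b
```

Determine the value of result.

Step 1: None default with guard creates a NEW list each call.
Step 2: a = [1] (fresh list). b = [4] (another fresh list).
Step 3: result = [4] (this is the fix for mutable default)

The answer is [4].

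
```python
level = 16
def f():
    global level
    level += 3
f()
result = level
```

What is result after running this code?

Step 1: level = 16 globally.
Step 2: f() modifies global level: level += 3 = 19.
Step 3: result = 19

The answer is 19.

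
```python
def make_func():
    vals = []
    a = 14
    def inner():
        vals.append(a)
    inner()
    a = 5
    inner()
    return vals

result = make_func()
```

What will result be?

Step 1: a = 14. inner() appends current a to vals.
Step 2: First inner(): appends 14. Then a = 5.
Step 3: Second inner(): appends 5 (closure sees updated a). result = [14, 5]

The answer is [14, 5].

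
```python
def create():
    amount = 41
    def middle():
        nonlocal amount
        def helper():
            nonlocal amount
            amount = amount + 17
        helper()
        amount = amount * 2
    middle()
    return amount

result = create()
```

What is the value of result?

Step 1: amount = 41.
Step 2: helper() adds 17: amount = 41 + 17 = 58.
Step 3: middle() doubles: amount = 58 * 2 = 116.
Step 4: result = 116

The answer is 116.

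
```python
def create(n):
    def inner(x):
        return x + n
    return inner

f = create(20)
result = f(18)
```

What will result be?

Step 1: create(20) creates a closure that captures n = 20.
Step 2: f(18) calls the closure with x = 18, returning 18 + 20 = 38.
Step 3: result = 38

The answer is 38.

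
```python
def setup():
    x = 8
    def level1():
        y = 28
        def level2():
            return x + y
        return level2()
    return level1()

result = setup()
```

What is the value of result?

Step 1: x = 8 in setup. y = 28 in level1.
Step 2: level2() reads x = 8 and y = 28 from enclosing scopes.
Step 3: result = 8 + 28 = 36

The answer is 36.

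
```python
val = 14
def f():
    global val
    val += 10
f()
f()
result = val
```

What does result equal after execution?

Step 1: val = 14.
Step 2: First f(): val = 14 + 10 = 24.
Step 3: Second f(): val = 24 + 10 = 34. result = 34

The answer is 34.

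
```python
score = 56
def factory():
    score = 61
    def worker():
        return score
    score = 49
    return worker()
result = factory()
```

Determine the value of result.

Step 1: factory() sets score = 61, then later score = 49.
Step 2: worker() is called after score is reassigned to 49. Closures capture variables by reference, not by value.
Step 3: result = 49

The answer is 49.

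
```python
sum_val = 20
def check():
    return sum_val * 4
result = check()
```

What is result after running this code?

Step 1: sum_val = 20 is defined globally.
Step 2: check() looks up sum_val from global scope = 20, then computes 20 * 4 = 80.
Step 3: result = 80

The answer is 80.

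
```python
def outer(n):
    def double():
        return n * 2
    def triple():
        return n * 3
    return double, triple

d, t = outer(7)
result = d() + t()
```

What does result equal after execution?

Step 1: Both closures capture the same n = 7.
Step 2: d() = 7 * 2 = 14, t() = 7 * 3 = 21.
Step 3: result = 14 + 21 = 35

The answer is 35.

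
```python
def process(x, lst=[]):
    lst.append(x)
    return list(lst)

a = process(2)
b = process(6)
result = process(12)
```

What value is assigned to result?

Step 1: Default list is shared. list() creates copies for return values.
Step 2: Internal list grows: [2] -> [2, 6] -> [2, 6, 12].
Step 3: result = [2, 6, 12]

The answer is [2, 6, 12].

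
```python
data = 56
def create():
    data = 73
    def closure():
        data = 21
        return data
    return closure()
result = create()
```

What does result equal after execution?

Step 1: Three scopes define data: global (56), create (73), closure (21).
Step 2: closure() has its own local data = 21, which shadows both enclosing and global.
Step 3: result = 21 (local wins in LEGB)

The answer is 21.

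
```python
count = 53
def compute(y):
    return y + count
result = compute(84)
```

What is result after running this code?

Step 1: count = 53 is defined globally.
Step 2: compute(84) uses parameter y = 84 and looks up count from global scope = 53.
Step 3: result = 84 + 53 = 137

The answer is 137.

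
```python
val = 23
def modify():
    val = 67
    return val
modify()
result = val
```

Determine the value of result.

Step 1: val = 23 globally.
Step 2: modify() creates a LOCAL val = 67 (no global keyword!).
Step 3: The global val is unchanged. result = 23

The answer is 23.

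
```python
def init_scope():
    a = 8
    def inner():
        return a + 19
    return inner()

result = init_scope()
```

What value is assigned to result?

Step 1: init_scope() defines a = 8.
Step 2: inner() reads a = 8 from enclosing scope, returns 8 + 19 = 27.
Step 3: result = 27

The answer is 27.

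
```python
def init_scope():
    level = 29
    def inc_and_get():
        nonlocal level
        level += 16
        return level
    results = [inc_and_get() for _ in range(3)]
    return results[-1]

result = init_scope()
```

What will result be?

Step 1: level = 29.
Step 2: Three calls to inc_and_get(), each adding 16.
Step 3: Last value = 29 + 16 * 3 = 77

The answer is 77.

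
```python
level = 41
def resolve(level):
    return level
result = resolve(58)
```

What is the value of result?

Step 1: Global level = 41.
Step 2: resolve(58) takes parameter level = 58, which shadows the global.
Step 3: result = 58

The answer is 58.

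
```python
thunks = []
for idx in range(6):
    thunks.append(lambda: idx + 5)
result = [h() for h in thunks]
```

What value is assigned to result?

Step 1: All lambdas capture idx by reference. After the loop, idx = 5.
Step 2: Each call returns 5 + 5 = 10.
Step 3: result = [10, 10, 10, 10, 10, 10]

The answer is [10, 10, 10, 10, 10, 10].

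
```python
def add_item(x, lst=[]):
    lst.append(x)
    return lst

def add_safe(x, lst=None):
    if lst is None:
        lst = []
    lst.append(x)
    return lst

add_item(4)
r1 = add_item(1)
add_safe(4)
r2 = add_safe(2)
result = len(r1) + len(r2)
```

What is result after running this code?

Step 1: add_item shares mutable default: after 2 calls, lst = [4, 1], len = 2.
Step 2: add_safe creates fresh list each time: r2 = [2], len = 1.
Step 3: result = 2 + 1 = 3

The answer is 3.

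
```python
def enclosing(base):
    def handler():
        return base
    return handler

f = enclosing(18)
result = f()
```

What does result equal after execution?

Step 1: enclosing(18) creates closure capturing base = 18.
Step 2: f() returns the captured base = 18.
Step 3: result = 18

The answer is 18.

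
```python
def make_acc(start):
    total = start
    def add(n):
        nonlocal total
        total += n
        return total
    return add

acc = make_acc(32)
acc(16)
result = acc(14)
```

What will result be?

Step 1: make_acc(32) creates closure with total = 32.
Step 2: First acc(16): total = 32 + 16 = 48.
Step 3: Second acc(14): total = 48 + 14 = 62. result = 62

The answer is 62.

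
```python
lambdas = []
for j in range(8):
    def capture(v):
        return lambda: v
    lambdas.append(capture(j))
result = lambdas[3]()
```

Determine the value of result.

Step 1: capture(j) creates a new scope capturing v = j at call time.
Step 2: lambdas[3] = capture(3), so its lambda captures v = 3.
Step 3: result = 3 (closure factory fixes late binding)

The answer is 3.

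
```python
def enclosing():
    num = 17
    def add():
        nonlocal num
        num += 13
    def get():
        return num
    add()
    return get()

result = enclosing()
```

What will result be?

Step 1: num = 17. add() modifies it via nonlocal, get() reads it.
Step 2: add() makes num = 17 + 13 = 30.
Step 3: get() returns 30. result = 30

The answer is 30.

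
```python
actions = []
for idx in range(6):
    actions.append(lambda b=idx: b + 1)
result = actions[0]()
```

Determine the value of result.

Step 1: Default argument b=idx captures idx's value at definition time.
Step 2: actions[0] was defined when idx = 0, so b defaults to 0.
Step 3: result = 0 + 1 = 1 (default arg fixes the late binding issue)

The answer is 1.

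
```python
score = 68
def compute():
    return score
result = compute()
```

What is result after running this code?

Step 1: score = 68 is defined in the global scope.
Step 2: compute() looks up score. No local score exists, so Python checks the global scope via LEGB rule and finds score = 68.
Step 3: result = 68

The answer is 68.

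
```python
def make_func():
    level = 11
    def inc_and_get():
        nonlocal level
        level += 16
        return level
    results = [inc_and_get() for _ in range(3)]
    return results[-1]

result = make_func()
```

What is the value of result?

Step 1: level = 11.
Step 2: Three calls to inc_and_get(), each adding 16.
Step 3: Last value = 11 + 16 * 3 = 59

The answer is 59.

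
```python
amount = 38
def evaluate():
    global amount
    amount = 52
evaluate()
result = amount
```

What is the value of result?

Step 1: amount = 38 globally.
Step 2: evaluate() declares global amount and sets it to 52.
Step 3: After evaluate(), global amount = 52. result = 52

The answer is 52.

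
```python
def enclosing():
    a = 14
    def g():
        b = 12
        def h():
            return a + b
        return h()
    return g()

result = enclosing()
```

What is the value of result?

Step 1: enclosing() defines a = 14. g() defines b = 12.
Step 2: h() accesses both from enclosing scopes: a = 14, b = 12.
Step 3: result = 14 + 12 = 26

The answer is 26.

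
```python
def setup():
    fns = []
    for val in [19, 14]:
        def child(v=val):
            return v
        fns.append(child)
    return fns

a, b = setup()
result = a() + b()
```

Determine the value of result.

Step 1: Default argument v=val captures val at each iteration.
Step 2: a() returns 19 (captured at first iteration), b() returns 14 (captured at second).
Step 3: result = 19 + 14 = 33

The answer is 33.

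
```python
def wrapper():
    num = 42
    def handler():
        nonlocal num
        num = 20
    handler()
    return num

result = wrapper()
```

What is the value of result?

Step 1: wrapper() sets num = 42.
Step 2: handler() uses nonlocal to reassign num = 20.
Step 3: result = 20

The answer is 20.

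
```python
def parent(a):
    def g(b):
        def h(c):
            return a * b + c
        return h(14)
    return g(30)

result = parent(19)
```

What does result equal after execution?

Step 1: a = 19, b = 30, c = 14.
Step 2: h() computes a * b + c = 19 * 30 + 14 = 584.
Step 3: result = 584

The answer is 584.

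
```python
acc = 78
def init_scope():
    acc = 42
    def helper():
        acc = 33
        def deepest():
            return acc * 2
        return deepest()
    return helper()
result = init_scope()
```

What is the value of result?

Step 1: deepest() looks up acc through LEGB: not local, finds acc = 33 in enclosing helper().
Step 2: Returns 33 * 2 = 66.
Step 3: result = 66

The answer is 66.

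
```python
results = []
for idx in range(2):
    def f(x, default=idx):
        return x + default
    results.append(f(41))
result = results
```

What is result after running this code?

Step 1: Default argument default=idx is evaluated at function definition time.
Step 2: Each iteration creates f with default = current idx value.
Step 3: f(41) returns 41 + default. results = [41, 42]

The answer is [41, 42].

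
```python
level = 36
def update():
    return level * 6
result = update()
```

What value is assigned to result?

Step 1: level = 36 is defined globally.
Step 2: update() looks up level from global scope = 36, then computes 36 * 6 = 216.
Step 3: result = 216

The answer is 216.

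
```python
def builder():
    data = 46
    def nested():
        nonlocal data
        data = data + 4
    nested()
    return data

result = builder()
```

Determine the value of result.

Step 1: builder() sets data = 46.
Step 2: nested() uses nonlocal to modify data in builder's scope: data = 46 + 4 = 50.
Step 3: builder() returns the modified data = 50

The answer is 50.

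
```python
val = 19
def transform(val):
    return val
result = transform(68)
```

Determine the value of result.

Step 1: Global val = 19.
Step 2: transform(68) takes parameter val = 68, which shadows the global.
Step 3: result = 68

The answer is 68.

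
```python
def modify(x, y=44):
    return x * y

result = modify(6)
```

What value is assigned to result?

Step 1: modify(6) uses default y = 44.
Step 2: Returns 6 * 44 = 264.
Step 3: result = 264

The answer is 264.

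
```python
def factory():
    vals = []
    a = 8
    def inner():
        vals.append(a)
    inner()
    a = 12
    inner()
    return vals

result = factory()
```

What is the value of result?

Step 1: a = 8. inner() appends current a to vals.
Step 2: First inner(): appends 8. Then a = 12.
Step 3: Second inner(): appends 12 (closure sees updated a). result = [8, 12]

The answer is [8, 12].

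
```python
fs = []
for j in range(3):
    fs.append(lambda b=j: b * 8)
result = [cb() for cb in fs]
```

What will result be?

Step 1: Default arg b=j captures j at each iteration.
Step 2: fs[k] has b defaulting to k, returns k * 8.
Step 3: result = [0, 8, 16]

The answer is [0, 8, 16].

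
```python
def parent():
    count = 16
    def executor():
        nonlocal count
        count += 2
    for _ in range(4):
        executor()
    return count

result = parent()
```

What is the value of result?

Step 1: count = 16.
Step 2: executor() is called 4 times in a loop, each adding 2 via nonlocal.
Step 3: count = 16 + 2 * 4 = 24

The answer is 24.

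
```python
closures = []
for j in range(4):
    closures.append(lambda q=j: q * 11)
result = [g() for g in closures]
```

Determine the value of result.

Step 1: Default arg q=j captures j at each iteration.
Step 2: closures[k] has q defaulting to k, returns k * 11.
Step 3: result = [0, 11, 22, 33]

The answer is [0, 11, 22, 33].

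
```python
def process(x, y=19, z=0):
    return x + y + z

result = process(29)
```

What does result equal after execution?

Step 1: process(29) uses defaults y = 19, z = 0.
Step 2: Returns 29 + 19 + 0 = 48.
Step 3: result = 48

The answer is 48.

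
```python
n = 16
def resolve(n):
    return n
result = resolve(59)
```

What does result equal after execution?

Step 1: Global n = 16.
Step 2: resolve(59) takes parameter n = 59, which shadows the global.
Step 3: result = 59

The answer is 59.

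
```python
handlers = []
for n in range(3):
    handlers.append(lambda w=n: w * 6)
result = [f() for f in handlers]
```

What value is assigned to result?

Step 1: Default arg w=n captures n at each iteration.
Step 2: handlers[k] has w defaulting to k, returns k * 6.
Step 3: result = [0, 6, 12]

The answer is [0, 6, 12].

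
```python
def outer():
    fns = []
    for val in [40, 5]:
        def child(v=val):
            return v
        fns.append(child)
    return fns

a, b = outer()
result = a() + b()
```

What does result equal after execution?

Step 1: Default argument v=val captures val at each iteration.
Step 2: a() returns 40 (captured at first iteration), b() returns 5 (captured at second).
Step 3: result = 40 + 5 = 45

The answer is 45.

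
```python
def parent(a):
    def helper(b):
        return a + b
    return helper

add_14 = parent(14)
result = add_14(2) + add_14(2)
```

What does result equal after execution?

Step 1: add_14 captures a = 14.
Step 2: add_14(2) = 14 + 2 = 16, called twice.
Step 3: result = 16 + 16 = 32

The answer is 32.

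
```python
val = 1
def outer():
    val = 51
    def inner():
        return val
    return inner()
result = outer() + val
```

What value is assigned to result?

Step 1: Global val = 1. outer() shadows with val = 51.
Step 2: inner() returns enclosing val = 51. outer() = 51.
Step 3: result = 51 + global val (1) = 52

The answer is 52.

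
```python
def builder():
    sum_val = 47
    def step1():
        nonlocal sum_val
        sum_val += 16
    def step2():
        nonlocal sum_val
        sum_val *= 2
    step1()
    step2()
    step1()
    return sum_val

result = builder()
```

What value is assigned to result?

Step 1: sum_val = 47.
Step 2: step1(): sum_val = 47 + 16 = 63.
Step 3: step2(): sum_val = 63 * 2 = 126.
Step 4: step1(): sum_val = 126 + 16 = 142. result = 142

The answer is 142.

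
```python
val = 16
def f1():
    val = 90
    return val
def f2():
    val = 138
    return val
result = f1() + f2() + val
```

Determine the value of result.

Step 1: Each function shadows global val with its own local.
Step 2: f1() returns 90, f2() returns 138.
Step 3: Global val = 16 is unchanged. result = 90 + 138 + 16 = 244

The answer is 244.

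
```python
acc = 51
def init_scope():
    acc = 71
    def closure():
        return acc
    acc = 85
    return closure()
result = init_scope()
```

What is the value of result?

Step 1: init_scope() sets acc = 71, then later acc = 85.
Step 2: closure() is called after acc is reassigned to 85. Closures capture variables by reference, not by value.
Step 3: result = 85

The answer is 85.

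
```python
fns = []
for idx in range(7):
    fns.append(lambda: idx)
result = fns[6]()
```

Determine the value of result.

Step 1: The loop creates 7 lambdas, all referencing the same variable idx.
Step 2: After the loop, idx = 6 (final value).
Step 3: fns[6]() looks up idx at call time and finds 6. This is the late binding gotcha. result = 6

The answer is 6.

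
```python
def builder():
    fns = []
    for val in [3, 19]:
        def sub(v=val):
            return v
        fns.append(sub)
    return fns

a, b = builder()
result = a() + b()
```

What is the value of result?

Step 1: Default argument v=val captures val at each iteration.
Step 2: a() returns 3 (captured at first iteration), b() returns 19 (captured at second).
Step 3: result = 3 + 19 = 22

The answer is 22.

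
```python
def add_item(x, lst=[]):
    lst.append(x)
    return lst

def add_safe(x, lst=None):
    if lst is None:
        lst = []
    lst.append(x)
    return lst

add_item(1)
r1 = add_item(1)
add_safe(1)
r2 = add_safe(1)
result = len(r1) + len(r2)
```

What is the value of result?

Step 1: add_item shares mutable default: after 2 calls, lst = [1, 1], len = 2.
Step 2: add_safe creates fresh list each time: r2 = [1], len = 1.
Step 3: result = 2 + 1 = 3

The answer is 3.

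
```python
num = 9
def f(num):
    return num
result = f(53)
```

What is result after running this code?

Step 1: Global num = 9.
Step 2: f(53) takes parameter num = 53, which shadows the global.
Step 3: result = 53

The answer is 53.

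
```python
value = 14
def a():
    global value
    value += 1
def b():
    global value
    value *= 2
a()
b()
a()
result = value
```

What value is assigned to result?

Step 1: value = 14.
Step 2: a(): value = 14 + 1 = 15.
Step 3: b(): value = 15 * 2 = 30.
Step 4: a(): value = 30 + 1 = 31

The answer is 31.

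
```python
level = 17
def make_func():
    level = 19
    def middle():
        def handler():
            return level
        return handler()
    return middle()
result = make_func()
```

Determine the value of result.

Step 1: make_func() defines level = 19. middle() and handler() have no local level.
Step 2: handler() checks local (none), enclosing middle() (none), enclosing make_func() and finds level = 19.
Step 3: result = 19

The answer is 19.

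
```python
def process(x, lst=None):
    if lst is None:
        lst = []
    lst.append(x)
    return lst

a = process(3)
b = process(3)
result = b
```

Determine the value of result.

Step 1: None default with guard creates a NEW list each call.
Step 2: a = [3] (fresh list). b = [3] (another fresh list).
Step 3: result = [3] (this is the fix for mutable default)

The answer is [3].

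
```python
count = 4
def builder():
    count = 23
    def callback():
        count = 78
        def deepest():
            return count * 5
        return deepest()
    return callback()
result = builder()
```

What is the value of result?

Step 1: deepest() looks up count through LEGB: not local, finds count = 78 in enclosing callback().
Step 2: Returns 78 * 5 = 390.
Step 3: result = 390

The answer is 390.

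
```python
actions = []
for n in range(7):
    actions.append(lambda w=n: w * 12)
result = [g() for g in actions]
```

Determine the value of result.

Step 1: Default arg w=n captures n at each iteration.
Step 2: actions[k] has w defaulting to k, returns k * 12.
Step 3: result = [0, 12, 24, 36, 48, 60, 72]

The answer is [0, 12, 24, 36, 48, 60, 72].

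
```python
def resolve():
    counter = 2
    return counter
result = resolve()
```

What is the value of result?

Step 1: resolve() defines counter = 2 in its local scope.
Step 2: return counter finds the local variable counter = 2.
Step 3: result = 2

The answer is 2.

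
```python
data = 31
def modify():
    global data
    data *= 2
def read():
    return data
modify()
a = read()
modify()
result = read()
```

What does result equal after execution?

Step 1: data = 31.
Step 2: First modify(): data = 31 * 2 = 62.
Step 3: Second modify(): data = 62 * 2 = 124.
Step 4: read() returns 124

The answer is 124.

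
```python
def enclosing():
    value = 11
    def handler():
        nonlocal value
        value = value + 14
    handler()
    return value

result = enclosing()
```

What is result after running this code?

Step 1: enclosing() sets value = 11.
Step 2: handler() uses nonlocal to modify value in enclosing's scope: value = 11 + 14 = 25.
Step 3: enclosing() returns the modified value = 25

The answer is 25.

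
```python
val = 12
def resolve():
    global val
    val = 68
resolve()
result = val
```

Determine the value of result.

Step 1: val = 12 globally.
Step 2: resolve() declares global val and sets it to 68.
Step 3: After resolve(), global val = 68. result = 68

The answer is 68.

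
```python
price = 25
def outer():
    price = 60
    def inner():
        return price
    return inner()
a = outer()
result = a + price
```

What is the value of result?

Step 1: outer() has local price = 60. inner() reads from enclosing.
Step 2: outer() returns 60. Global price = 25 unchanged.
Step 3: result = 60 + 25 = 85

The answer is 85.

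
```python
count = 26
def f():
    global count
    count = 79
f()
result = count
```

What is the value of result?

Step 1: count = 26 globally.
Step 2: f() declares global count and sets it to 79.
Step 3: After f(), global count = 79. result = 79

The answer is 79.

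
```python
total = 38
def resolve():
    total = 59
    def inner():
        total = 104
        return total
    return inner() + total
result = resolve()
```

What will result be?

Step 1: resolve() has local total = 59. inner() has local total = 104.
Step 2: inner() returns its local total = 104.
Step 3: resolve() returns 104 + its own total (59) = 163

The answer is 163.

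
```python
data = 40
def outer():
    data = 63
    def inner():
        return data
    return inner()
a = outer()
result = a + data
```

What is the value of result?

Step 1: outer() has local data = 63. inner() reads from enclosing.
Step 2: outer() returns 63. Global data = 40 unchanged.
Step 3: result = 63 + 40 = 103

The answer is 103.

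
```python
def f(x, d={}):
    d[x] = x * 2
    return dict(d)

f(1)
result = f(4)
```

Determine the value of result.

Step 1: Mutable default dict is shared across calls.
Step 2: First call adds 1: 2. Second call adds 4: 8.
Step 3: result = {1: 2, 4: 8}

The answer is {1: 2, 4: 8}.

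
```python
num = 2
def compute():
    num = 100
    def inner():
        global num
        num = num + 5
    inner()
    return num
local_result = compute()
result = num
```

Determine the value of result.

Step 1: Global num = 2. compute() creates local num = 100.
Step 2: inner() declares global num and adds 5: global num = 2 + 5 = 7.
Step 3: compute() returns its local num = 100 (unaffected by inner).
Step 4: result = global num = 7

The answer is 7.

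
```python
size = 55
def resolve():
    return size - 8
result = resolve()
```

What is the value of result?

Step 1: size = 55 is defined globally.
Step 2: resolve() looks up size from global scope = 55, then computes 55 - 8 = 47.
Step 3: result = 47

The answer is 47.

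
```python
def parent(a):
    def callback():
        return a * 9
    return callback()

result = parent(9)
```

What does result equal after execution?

Step 1: parent(9) binds parameter a = 9.
Step 2: callback() accesses a = 9 from enclosing scope.
Step 3: result = 9 * 9 = 81

The answer is 81.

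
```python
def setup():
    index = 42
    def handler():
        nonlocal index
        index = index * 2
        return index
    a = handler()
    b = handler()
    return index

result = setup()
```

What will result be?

Step 1: index starts at 42.
Step 2: First handler(): index = 42 * 2 = 84.
Step 3: Second handler(): index = 84 * 2 = 168.
Step 4: result = 168

The answer is 168.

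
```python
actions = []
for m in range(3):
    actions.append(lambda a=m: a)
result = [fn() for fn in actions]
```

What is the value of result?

Step 1: Default arg a=m captures m at each iteration.
Step 2: Each lambda has its own default: 0, 1, ..., 2.
Step 3: result = [0, 1, 2]

The answer is [0, 1, 2].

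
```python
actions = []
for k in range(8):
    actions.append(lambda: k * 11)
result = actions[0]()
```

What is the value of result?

Step 1: All lambdas reference the same variable k (late binding).
Step 2: After the loop, k = 7. Every lambda returns k * 11.
Step 3: actions[0]() = 7 * 11 = 77

The answer is 77.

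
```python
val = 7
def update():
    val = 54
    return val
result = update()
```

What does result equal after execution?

Step 1: Global val = 7.
Step 2: update() creates local val = 54, shadowing the global.
Step 3: Returns local val = 54. result = 54

The answer is 54.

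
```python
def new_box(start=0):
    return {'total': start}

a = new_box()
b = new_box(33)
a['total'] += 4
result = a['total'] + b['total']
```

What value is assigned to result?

Step 1: new_box() returns a new dict each call (immutable default 0).
Step 2: a = {'total': 0}, b = {'total': 33}.
Step 3: a['total'] += 4 = 4. result = 4 + 33 = 37

The answer is 37.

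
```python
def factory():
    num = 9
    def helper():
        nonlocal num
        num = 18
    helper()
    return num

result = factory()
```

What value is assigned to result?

Step 1: factory() sets num = 9.
Step 2: helper() uses nonlocal to reassign num = 18.
Step 3: result = 18

The answer is 18.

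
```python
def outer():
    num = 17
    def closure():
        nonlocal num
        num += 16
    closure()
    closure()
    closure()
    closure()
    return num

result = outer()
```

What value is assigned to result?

Step 1: num starts at 17.
Step 2: closure() is called 4 times, each adding 16.
Step 3: num = 17 + 16 * 4 = 81

The answer is 81.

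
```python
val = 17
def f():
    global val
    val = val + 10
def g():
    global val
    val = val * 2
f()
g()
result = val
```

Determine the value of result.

Step 1: val = 17.
Step 2: f() adds 10: val = 17 + 10 = 27.
Step 3: g() doubles: val = 27 * 2 = 54.
Step 4: result = 54

The answer is 54.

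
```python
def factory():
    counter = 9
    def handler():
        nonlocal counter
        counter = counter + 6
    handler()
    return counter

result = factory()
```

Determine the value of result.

Step 1: factory() sets counter = 9.
Step 2: handler() uses nonlocal to modify counter in factory's scope: counter = 9 + 6 = 15.
Step 3: factory() returns the modified counter = 15

The answer is 15.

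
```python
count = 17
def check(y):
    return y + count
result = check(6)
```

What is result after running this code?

Step 1: count = 17 is defined globally.
Step 2: check(6) uses parameter y = 6 and looks up count from global scope = 17.
Step 3: result = 6 + 17 = 23

The answer is 23.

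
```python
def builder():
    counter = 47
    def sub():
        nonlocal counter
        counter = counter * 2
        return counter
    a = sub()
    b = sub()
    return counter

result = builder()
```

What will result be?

Step 1: counter starts at 47.
Step 2: First sub(): counter = 47 * 2 = 94.
Step 3: Second sub(): counter = 94 * 2 = 188.
Step 4: result = 188

The answer is 188.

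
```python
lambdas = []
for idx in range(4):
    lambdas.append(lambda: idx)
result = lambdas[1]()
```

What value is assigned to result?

Step 1: The loop creates 4 lambdas, all referencing the same variable idx.
Step 2: After the loop, idx = 3 (final value).
Step 3: lambdas[1]() looks up idx at call time and finds 3. This is the late binding gotcha. result = 3

The answer is 3.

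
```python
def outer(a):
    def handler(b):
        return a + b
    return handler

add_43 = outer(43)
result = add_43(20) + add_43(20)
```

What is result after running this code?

Step 1: add_43 captures a = 43.
Step 2: add_43(20) = 43 + 20 = 63, called twice.
Step 3: result = 63 + 63 = 126

The answer is 126.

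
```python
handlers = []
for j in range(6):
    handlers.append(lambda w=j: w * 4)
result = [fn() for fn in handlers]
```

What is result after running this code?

Step 1: Default arg w=j captures j at each iteration.
Step 2: handlers[k] has w defaulting to k, returns k * 4.
Step 3: result = [0, 4, 8, 12, 16, 20]

The answer is [0, 4, 8, 12, 16, 20].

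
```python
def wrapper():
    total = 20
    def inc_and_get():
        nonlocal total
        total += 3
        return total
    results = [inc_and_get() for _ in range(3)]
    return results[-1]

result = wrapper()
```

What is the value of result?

Step 1: total = 20.
Step 2: Three calls to inc_and_get(), each adding 3.
Step 3: Last value = 20 + 3 * 3 = 29

The answer is 29.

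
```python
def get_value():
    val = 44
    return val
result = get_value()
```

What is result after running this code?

Step 1: get_value() defines val = 44 in its local scope.
Step 2: return val finds the local variable val = 44.
Step 3: result = 44

The answer is 44.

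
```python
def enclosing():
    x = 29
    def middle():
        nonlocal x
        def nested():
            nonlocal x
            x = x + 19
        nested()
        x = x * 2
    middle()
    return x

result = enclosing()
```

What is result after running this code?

Step 1: x = 29.
Step 2: nested() adds 19: x = 29 + 19 = 48.
Step 3: middle() doubles: x = 48 * 2 = 96.
Step 4: result = 96

The answer is 96.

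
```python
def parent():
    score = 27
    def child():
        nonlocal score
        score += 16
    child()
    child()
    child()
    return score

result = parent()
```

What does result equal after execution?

Step 1: score starts at 27.
Step 2: child() is called 3 times, each adding 16.
Step 3: score = 27 + 16 * 3 = 75

The answer is 75.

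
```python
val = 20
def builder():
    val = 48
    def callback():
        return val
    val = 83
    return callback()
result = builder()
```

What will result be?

Step 1: builder() sets val = 48, then later val = 83.
Step 2: callback() is called after val is reassigned to 83. Closures capture variables by reference, not by value.
Step 3: result = 83

The answer is 83.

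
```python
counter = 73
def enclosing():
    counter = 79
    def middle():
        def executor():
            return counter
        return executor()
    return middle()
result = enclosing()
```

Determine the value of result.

Step 1: enclosing() defines counter = 79. middle() and executor() have no local counter.
Step 2: executor() checks local (none), enclosing middle() (none), enclosing enclosing() and finds counter = 79.
Step 3: result = 79

The answer is 79.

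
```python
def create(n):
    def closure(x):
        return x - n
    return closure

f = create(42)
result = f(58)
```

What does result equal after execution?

Step 1: create(42) creates a closure capturing n = 42.
Step 2: f(58) computes 58 - 42 = 16.
Step 3: result = 16

The answer is 16.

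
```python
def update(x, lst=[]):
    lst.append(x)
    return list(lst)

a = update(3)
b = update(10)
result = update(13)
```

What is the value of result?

Step 1: Default list is shared. list() creates copies for return values.
Step 2: Internal list grows: [3] -> [3, 10] -> [3, 10, 13].
Step 3: result = [3, 10, 13]

The answer is [3, 10, 13].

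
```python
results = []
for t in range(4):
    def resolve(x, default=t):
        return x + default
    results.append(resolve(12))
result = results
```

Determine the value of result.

Step 1: Default argument default=t is evaluated at function definition time.
Step 2: Each iteration creates resolve with default = current t value.
Step 3: resolve(12) returns 12 + default. results = [12, 13, 14, 15]

The answer is [12, 13, 14, 15].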